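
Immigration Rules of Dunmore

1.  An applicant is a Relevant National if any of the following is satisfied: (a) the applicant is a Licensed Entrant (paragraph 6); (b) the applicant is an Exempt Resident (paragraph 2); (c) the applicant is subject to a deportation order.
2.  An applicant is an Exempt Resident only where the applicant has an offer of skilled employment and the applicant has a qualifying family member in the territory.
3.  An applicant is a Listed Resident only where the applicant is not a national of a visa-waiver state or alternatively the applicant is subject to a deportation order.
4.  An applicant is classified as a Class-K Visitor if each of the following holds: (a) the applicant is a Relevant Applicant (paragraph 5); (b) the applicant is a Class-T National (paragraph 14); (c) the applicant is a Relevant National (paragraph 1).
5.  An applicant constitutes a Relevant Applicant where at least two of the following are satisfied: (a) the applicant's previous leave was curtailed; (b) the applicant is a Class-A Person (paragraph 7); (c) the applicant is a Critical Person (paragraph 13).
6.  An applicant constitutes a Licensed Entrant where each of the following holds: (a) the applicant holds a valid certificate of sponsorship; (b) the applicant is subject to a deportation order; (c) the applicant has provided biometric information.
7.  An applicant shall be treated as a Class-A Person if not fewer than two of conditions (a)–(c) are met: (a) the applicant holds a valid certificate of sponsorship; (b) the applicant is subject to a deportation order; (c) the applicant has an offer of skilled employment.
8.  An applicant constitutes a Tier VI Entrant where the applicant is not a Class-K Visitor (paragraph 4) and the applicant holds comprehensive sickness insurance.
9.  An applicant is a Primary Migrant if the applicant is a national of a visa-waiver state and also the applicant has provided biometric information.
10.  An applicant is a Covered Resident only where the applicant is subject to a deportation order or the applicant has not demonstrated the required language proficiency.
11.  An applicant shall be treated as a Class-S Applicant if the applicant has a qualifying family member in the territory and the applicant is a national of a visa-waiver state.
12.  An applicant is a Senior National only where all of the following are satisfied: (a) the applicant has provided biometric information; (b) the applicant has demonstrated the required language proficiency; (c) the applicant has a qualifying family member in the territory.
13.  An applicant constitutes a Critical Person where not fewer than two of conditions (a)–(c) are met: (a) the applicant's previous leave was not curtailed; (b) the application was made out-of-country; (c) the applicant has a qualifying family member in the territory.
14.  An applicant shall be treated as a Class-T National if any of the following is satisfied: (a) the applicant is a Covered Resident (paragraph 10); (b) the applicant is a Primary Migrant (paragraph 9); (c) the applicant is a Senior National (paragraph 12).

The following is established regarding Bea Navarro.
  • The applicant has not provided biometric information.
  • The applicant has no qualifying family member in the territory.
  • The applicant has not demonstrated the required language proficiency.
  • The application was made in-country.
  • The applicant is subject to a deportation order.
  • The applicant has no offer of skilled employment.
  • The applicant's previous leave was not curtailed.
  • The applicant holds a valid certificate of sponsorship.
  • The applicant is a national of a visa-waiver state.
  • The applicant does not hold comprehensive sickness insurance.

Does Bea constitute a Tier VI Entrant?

paragraph 7 — Class-A Person: the applicant holds a valid certificate of sponsorship? yes; the applicant is subject to a deportation order? yes; the applicant has an offer of skilled employment? no — 2 of 3 hold (need ≥2) → satisfied.
paragraph 13 — Critical Person: the applicant's previous leave was not curtailed? yes; the application was made out-of-country? no; the applicant has a qualifying family member in the territory? no — 1 of 3 hold (need ≥2) → not satisfied.
paragraph 5 — Relevant Applicant: the applicant's previous leave was curtailed? no; Class-A Person (paragraph 7)? yes; Critical Person (paragraph 13)? no — 1 of 3 hold (need ≥2) → not satisfied.
paragraph 10 — Covered Resident: [the applicant is subject to a deportation order? yes] OR [the applicant has not demonstrated the required language proficiency? yes] → satisfied.
paragraph 9 — Primary Migrant: [the applicant is a national of a visa-waiver state? yes] AND [the applicant has provided biometric information? no] → not satisfied.
paragraph 12 — Senior National: [the applicant has provided biometric information? no] AND [the applicant has demonstrated the required language proficiency? no] AND [the applicant has a qualifying family member in the territory? no] → not satisfied.
paragraph 14 — Class-T National: [Covered Resident (paragraph 10)? yes] OR [Primary Migrant (paragraph 9)? no] OR [Senior National (paragraph 12)? no] → satisfied.
paragraph 6 — Licensed Entrant: [the applicant holds a valid certificate of sponsorship? yes] AND [the applicant is subject to a deportation order? yes] AND [the applicant has provided biometric information? no] → not satisfied.
paragraph 2 — Exempt Resident: [the applicant has an offer of skilled employment? no] AND [the applicant has a qualifying family member in the territory? no] → not satisfied.
paragraph 1 — Relevant National: [Licensed Entrant (paragraph 6)? no] OR [Exempt Resident (paragraph 2)? no] OR [the applicant is subject to a deportation order? yes] → satisfied.
paragraph 4 — Class-K Visitor: [Relevant Applicant (paragraph 5)? no] AND [Class-T National (paragraph 14)? yes] AND [Relevant National (paragraph 1)? yes] → not satisfied.
paragraph 8 — Tier VI Entrant: [not a Class-K Visitor (paragraph 4)? yes] AND [the applicant holds comprehensive sickness insurance? no] → not satisfied.

No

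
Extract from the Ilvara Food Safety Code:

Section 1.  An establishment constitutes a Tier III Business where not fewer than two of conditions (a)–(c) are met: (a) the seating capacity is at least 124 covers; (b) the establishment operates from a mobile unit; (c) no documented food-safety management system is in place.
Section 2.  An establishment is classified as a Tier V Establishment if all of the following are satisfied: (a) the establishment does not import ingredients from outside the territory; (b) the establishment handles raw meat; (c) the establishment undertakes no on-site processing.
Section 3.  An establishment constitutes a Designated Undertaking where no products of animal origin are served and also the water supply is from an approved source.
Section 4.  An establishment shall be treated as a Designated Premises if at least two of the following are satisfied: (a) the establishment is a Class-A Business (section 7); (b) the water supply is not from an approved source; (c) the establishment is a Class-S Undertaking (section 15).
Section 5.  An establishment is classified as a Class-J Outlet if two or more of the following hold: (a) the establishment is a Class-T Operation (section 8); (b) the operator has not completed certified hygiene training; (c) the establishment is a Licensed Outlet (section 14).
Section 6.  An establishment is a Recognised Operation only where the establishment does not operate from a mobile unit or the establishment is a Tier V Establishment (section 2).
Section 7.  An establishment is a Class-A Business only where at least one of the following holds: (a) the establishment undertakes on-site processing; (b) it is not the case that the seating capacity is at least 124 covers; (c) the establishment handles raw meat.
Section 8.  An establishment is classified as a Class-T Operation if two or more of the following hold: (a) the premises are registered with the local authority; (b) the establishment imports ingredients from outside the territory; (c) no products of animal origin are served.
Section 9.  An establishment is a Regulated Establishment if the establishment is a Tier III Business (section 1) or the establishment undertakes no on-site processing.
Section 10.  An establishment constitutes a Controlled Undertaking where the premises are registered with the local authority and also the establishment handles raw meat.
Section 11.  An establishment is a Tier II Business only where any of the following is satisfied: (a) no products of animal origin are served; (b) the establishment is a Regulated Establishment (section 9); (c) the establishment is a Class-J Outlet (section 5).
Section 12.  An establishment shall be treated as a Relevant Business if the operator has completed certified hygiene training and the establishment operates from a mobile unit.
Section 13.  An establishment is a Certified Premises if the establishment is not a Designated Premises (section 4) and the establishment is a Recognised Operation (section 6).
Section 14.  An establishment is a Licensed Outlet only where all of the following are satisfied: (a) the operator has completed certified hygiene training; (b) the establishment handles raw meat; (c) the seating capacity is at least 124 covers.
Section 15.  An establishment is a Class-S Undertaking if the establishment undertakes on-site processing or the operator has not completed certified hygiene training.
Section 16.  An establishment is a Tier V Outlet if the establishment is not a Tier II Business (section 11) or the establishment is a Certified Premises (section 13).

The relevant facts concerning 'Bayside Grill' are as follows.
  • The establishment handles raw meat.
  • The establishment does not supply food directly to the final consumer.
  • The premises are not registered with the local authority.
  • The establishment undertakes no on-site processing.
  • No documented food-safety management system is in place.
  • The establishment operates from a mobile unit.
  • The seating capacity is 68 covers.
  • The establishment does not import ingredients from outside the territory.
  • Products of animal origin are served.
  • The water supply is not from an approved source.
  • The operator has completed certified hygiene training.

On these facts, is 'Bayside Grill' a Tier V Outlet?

No

section 1 — Tier III Business: seating capacity: 68 covers ≥ 124 covers? no; the establishment operates from a mobile unit? yes; no documented food-safety management system is in place? yes — 2 of 3 hold (need ≥2) → satisfied.
section 9 — Regulated Establishment: [Tier III Business (section 1)? yes] OR [the establishment undertakes no on-site processing? yes] → satisfied.
section 8 — Class-T Operation: the premises are registered with the local authority? no; the establishment imports ingredients from outside the territory? no; no products of animal origin are served? no — 0 of 3 hold (need ≥2) → not satisfied.
section 14 — Licensed Outlet: [the operator has completed certified hygiene training? yes] AND [the establishment handles raw meat? yes] AND [seating capacity: 68 covers ≥ 124 covers? no] → not satisfied.
section 5 — Class-J Outlet: Class-T Operation (section 8)? no; the operator has not completed certified hygiene training? no; Licensed Outlet (section 14)? no — 0 of 3 hold (need ≥2) → not satisfied.
section 11 — Tier II Business: [no products of animal origin are served? no] OR [Regulated Establishment (section 9)? yes] OR [Class-J Outlet (section 5)? no] → satisfied.
section 7 — Class-A Business: [the establishment undertakes on-site processing? no] OR [seating capacity: 68 covers ≥ 124 covers? no, so negated condition yes] OR [the establishment handles raw meat? yes] → satisfied.
section 15 — Class-S Undertaking: [the establishment undertakes on-site processing? no] OR [the operator has not completed certified hygiene training? no] → not satisfied.
section 4 — Designated Premises: Class-A Business (section 7)? yes; the water supply is not from an approved source? yes; Class-S Undertaking (section 15)? no — 2 of 3 hold (need ≥2) → satisfied.
section 2 — Tier V Establishment: [the establishment does not import ingredients from outside the territory? yes] AND [the establishment handles raw meat? yes] AND [the establishment undertakes no on-site processing? yes] → satisfied.
section 6 — Recognised Operation: [the establishment does not operate from a mobile unit? no] OR [Tier V Establishment (section 2)? yes] → satisfied.
section 13 — Certified Premises: [not a Designated Premises (section 4)? no] AND [Recognised Operation (section 6)? yes] → not satisfied.
section 16 — Tier V Outlet: [not a Tier II Business (section 11)? no] OR [Certified Premises (section 13)? no] → not satisfied.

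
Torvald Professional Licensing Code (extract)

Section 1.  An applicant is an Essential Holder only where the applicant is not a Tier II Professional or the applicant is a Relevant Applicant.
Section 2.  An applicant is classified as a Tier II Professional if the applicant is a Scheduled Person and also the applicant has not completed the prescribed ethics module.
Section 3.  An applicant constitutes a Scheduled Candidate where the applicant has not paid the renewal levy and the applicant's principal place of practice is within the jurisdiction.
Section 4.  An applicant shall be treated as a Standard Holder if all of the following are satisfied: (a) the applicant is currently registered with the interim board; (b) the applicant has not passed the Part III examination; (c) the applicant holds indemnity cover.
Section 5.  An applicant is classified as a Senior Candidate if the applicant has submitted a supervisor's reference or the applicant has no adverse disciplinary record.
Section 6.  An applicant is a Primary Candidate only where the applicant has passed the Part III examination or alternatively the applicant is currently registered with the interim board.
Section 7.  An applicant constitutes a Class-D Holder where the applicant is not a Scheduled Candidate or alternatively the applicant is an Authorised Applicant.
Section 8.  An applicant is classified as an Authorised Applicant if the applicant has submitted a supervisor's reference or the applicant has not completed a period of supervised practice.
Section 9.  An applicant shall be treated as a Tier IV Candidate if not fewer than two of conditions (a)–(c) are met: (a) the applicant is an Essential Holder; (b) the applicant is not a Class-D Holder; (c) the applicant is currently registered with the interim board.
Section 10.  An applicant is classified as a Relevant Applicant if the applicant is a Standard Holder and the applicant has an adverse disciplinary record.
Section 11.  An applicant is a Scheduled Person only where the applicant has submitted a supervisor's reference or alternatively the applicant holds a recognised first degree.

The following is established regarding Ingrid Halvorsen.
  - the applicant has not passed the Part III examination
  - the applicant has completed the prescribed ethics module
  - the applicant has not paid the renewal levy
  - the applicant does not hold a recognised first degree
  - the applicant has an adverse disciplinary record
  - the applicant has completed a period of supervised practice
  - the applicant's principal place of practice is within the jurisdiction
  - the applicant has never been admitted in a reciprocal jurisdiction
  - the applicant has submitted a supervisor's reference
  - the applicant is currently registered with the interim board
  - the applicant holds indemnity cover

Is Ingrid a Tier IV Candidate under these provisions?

Yes

section 11 — Scheduled Person: [the applicant has submitted a supervisor's reference? yes] OR [the applicant holds a recognised first degree? no] → satisfied.
section 2 — Tier II Professional: [Scheduled Person (section 11)? yes] AND [the applicant has not completed the prescribed ethics module? no] → not satisfied.
section 4 — Standard Holder: [the applicant is currently registered with the interim board? yes] AND [the applicant has not passed the Part III examination? yes] AND [the applicant holds indemnity cover? yes] → satisfied.
section 10 — Relevant Applicant: [Standard Holder (section 4)? yes] AND [the applicant has an adverse disciplinary record? yes] → satisfied.
section 1 — Essential Holder: [not a Tier II Professional (section 2)? yes] OR [Relevant Applicant (section 10)? yes] → satisfied.
section 3 — Scheduled Candidate: [the applicant has not paid the renewal levy? yes] AND [the applicant's principal place of practice is within the jurisdiction? yes] → satisfied.
section 8 — Authorised Applicant: [the applicant has submitted a supervisor's reference? yes] OR [the applicant has not completed a period of supervised practice? no] → satisfied.
section 7 — Class-D Holder: [not a Scheduled Candidate (section 3)? no] OR [Authorised Applicant (section 8)? yes] → satisfied.
section 9 — Tier IV Candidate: Essential Holder (section 1)? yes; not a Class-D Holder (section 7)? no; the applicant is currently registered with the interim board? yes — 2 of 3 hold (need ≥2) → satisfied.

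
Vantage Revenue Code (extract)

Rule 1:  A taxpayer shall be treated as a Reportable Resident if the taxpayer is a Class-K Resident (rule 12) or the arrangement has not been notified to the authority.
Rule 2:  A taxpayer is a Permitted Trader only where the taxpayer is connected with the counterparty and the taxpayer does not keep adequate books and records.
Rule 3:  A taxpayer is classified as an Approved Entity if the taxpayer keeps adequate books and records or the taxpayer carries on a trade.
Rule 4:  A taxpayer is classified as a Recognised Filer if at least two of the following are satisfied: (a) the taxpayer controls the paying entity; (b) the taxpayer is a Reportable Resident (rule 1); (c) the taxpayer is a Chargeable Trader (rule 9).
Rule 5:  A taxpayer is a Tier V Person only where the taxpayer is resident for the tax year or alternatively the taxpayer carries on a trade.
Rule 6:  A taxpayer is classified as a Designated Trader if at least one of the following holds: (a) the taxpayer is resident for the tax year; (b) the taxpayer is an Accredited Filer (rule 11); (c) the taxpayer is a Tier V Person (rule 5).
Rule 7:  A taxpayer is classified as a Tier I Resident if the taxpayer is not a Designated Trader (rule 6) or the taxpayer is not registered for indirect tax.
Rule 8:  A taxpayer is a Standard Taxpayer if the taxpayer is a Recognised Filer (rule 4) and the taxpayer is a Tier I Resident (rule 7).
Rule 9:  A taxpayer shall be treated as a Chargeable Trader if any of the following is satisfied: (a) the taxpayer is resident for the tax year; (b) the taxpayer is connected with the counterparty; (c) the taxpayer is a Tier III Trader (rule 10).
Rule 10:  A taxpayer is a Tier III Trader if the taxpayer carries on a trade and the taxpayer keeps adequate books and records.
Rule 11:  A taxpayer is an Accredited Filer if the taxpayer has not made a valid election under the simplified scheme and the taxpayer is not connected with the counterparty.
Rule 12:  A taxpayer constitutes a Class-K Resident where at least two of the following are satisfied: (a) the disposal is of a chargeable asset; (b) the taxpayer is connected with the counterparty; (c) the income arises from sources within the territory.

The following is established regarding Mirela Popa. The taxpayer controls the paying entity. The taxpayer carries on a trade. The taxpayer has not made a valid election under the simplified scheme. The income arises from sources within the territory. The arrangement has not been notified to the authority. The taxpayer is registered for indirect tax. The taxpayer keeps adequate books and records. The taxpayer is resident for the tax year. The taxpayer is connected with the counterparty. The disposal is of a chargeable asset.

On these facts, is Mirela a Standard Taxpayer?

rule 12 — Class-K Resident: the disposal is of a chargeable asset? yes; the taxpayer is connected with the counterparty? yes; the income arises from sources within the territory? yes — 3 of 3 hold (need ≥2) → satisfied.
rule 1 — Reportable Resident: [Class-K Resident (rule 12)? yes] OR [the arrangement has not been notified to the authority? yes] → satisfied.
rule 10 — Tier III Trader: [the taxpayer carries on a trade? yes] AND [the taxpayer keeps adequate books and records? yes] → satisfied.
rule 9 — Chargeable Trader: [the taxpayer is resident for the tax year? yes] OR [the taxpayer is connected with the counterparty? yes] OR [Tier III Trader (rule 10)? yes] → satisfied.
rule 4 — Recognised Filer: the taxpayer controls the paying entity? yes; Reportable Resident (rule 1)? yes; Chargeable Trader (rule 9)? yes — 3 of 3 hold (need ≥2) → satisfied.
rule 11 — Accredited Filer: [the taxpayer has not made a valid election under the simplified scheme? yes] AND [the taxpayer is not connected with the counterparty? no] → not satisfied.
rule 5 — Tier V Person: [the taxpayer is resident for the tax year? yes] OR [the taxpayer carries on a trade? yes] → satisfied.
rule 6 — Designated Trader: [the taxpayer is resident for the tax year? yes] OR [Accredited Filer (rule 11)? no] OR [Tier V Person (rule 5)? yes] → satisfied.
rule 7 — Tier I Resident: [not a Designated Trader (rule 6)? no] OR [the taxpayer is not registered for indirect tax? no] → not satisfied.
rule 8 — Standard Taxpayer: [Recognised Filer (rule 4)? yes] AND [Tier I Resident (rule 7)? no] → not satisfied.

No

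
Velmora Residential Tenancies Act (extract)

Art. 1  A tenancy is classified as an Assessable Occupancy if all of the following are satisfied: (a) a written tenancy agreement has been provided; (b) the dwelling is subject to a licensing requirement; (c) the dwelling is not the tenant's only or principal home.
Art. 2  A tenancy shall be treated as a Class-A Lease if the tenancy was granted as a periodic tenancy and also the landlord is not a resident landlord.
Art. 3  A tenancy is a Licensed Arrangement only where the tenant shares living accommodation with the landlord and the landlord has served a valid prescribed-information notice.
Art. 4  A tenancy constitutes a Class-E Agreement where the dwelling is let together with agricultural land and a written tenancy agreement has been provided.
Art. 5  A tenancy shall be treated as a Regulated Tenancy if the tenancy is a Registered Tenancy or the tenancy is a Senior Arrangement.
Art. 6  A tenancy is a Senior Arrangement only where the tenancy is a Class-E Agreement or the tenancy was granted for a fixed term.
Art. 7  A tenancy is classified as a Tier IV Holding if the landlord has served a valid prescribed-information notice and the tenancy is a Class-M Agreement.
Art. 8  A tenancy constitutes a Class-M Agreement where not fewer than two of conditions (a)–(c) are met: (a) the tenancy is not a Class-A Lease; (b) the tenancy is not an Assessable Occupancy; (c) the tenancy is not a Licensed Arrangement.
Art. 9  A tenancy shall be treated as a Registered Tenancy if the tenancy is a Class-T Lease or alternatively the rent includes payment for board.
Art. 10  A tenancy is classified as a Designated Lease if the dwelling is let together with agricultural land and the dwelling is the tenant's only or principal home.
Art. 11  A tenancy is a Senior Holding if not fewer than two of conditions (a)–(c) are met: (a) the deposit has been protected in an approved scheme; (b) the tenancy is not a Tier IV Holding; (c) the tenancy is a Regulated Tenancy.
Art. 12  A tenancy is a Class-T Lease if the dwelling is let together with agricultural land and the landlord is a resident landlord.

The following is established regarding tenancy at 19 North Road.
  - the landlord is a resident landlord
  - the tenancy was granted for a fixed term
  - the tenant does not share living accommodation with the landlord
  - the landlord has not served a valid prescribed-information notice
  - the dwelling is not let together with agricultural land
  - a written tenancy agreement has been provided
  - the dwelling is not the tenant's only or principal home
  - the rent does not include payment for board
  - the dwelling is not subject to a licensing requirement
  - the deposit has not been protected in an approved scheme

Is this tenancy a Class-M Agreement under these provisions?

Yes

article 2 — Class-A Lease: [the tenancy was granted as a periodic tenancy? no] AND [the landlord is not a resident landlord? no] → not satisfied.
article 1 — Assessable Occupancy: [a written tenancy agreement has been provided? yes] AND [the dwelling is subject to a licensing requirement? no] AND [the dwelling is not the tenant's only or principal home? yes] → not satisfied.
article 3 — Licensed Arrangement: [the tenant shares living accommodation with the landlord? no] AND [the landlord has served a valid prescribed-information notice? no] → not satisfied.
article 8 — Class-M Agreement: not a Class-A Lease (article 2)? yes; not an Assessable Occupancy (article 1)? yes; not a Licensed Arrangement (article 3)? yes — 3 of 3 hold (need ≥2) → satisfied.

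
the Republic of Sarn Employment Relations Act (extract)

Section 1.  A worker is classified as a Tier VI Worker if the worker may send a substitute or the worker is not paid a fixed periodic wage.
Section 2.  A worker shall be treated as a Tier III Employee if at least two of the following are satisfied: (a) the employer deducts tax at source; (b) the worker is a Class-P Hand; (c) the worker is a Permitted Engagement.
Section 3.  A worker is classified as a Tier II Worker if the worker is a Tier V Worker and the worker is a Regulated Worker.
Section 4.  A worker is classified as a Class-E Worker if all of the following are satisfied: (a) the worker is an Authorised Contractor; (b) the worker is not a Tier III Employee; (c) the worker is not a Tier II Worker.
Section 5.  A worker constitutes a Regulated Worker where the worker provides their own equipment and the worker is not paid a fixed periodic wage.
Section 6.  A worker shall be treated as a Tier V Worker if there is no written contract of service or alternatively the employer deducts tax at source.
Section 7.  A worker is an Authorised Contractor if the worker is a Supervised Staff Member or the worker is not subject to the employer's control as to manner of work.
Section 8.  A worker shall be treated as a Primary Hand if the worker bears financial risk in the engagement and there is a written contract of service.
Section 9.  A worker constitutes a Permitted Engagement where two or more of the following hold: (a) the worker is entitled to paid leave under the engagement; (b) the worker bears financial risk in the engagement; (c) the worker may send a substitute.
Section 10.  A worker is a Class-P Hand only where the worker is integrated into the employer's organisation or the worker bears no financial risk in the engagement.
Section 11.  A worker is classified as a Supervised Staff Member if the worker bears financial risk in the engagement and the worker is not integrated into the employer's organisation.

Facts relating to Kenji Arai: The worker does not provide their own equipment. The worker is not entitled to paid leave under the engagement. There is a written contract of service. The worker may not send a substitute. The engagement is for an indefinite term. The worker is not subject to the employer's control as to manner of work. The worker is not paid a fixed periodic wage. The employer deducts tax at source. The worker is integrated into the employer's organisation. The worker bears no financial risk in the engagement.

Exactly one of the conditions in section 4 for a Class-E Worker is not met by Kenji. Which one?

section 11 — Supervised Staff Member: [the worker bears financial risk in the engagement? no] AND [the worker is not integrated into the employer's organisation? no] → not satisfied.
section 7 — Authorised Contractor: [Supervised Staff Member (section 11)? no] OR [the worker is not subject to the employer's control as to manner of work? yes] → satisfied.
section 10 — Class-P Hand: [the worker is integrated into the employer's organisation? yes] OR [the worker bears no financial risk in the engagement? yes] → satisfied.
section 9 — Permitted Engagement: the worker is entitled to paid leave under the engagement? no; the worker bears financial risk in the engagement? no; the worker may send a substitute? no — 0 of 3 hold (need ≥2) → not satisfied.
section 2 — Tier III Employee: the employer deducts tax at source? yes; Class-P Hand (section 10)? yes; Permitted Engagement (section 9)? no — 2 of 3 hold (need ≥2) → satisfied.
section 6 — Tier V Worker: [there is no written contract of service? no] OR [the employer deducts tax at source? yes] → satisfied.
section 5 — Regulated Worker: [the worker provides their own equipment? no] AND [the worker is not paid a fixed periodic wage? yes] → not satisfied.
section 3 — Tier II Worker: [Tier V Worker (section 6)? yes] AND [Regulated Worker (section 5)? no] → not satisfied.
section 4 — Class-E Worker: [Authorised Contractor (section 7)? yes] AND [not a Tier III Employee (section 2)? no] AND [not a Tier II Worker (section 3)? yes] → not satisfied.

Tier III Employee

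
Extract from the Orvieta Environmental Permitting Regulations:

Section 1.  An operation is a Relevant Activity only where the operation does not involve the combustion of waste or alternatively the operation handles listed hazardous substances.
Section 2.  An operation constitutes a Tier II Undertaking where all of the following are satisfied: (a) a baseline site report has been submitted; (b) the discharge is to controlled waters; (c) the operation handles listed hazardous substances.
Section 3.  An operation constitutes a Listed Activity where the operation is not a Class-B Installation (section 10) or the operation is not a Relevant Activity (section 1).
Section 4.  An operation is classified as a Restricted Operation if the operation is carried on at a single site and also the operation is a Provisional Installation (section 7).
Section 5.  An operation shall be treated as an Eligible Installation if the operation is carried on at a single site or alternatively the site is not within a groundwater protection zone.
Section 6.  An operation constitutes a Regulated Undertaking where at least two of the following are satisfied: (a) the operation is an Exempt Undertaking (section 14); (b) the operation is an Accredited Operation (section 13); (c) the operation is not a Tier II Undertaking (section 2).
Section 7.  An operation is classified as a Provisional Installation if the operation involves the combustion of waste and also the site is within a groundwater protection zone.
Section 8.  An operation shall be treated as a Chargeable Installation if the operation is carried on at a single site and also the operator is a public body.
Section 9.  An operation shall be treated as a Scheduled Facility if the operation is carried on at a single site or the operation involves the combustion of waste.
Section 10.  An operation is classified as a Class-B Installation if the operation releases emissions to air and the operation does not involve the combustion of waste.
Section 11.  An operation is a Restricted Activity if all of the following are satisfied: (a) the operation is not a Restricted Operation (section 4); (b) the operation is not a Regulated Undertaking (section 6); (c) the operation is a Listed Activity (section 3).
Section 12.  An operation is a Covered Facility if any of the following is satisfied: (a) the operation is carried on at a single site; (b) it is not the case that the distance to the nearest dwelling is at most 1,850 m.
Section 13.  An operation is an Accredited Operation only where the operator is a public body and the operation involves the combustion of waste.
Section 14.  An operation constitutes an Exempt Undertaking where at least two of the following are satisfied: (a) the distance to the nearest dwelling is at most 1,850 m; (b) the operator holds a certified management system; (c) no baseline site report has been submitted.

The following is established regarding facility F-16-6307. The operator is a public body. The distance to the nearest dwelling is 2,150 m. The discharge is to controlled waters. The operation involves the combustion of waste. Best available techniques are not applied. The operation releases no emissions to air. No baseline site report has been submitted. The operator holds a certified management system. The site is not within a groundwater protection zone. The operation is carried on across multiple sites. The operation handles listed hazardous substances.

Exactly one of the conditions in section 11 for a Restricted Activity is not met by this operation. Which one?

section 7 — Provisional Installation: [the operation involves the combustion of waste? yes] AND [the site is within a groundwater protection zone? no] → not satisfied.
section 4 — Restricted Operation: [the operation is carried on at a single site? no] AND [Provisional Installation (section 7)? no] → not satisfied.
section 14 — Exempt Undertaking: distance to the nearest dwelling: 2,150 m ≤ 1,850 m? no; the operator holds a certified management system? yes; no baseline site report has been submitted? yes — 2 of 3 hold (need ≥2) → satisfied.
section 13 — Accredited Operation: [the operator is a public body? yes] AND [the operation involves the combustion of waste? yes] → satisfied.
section 2 — Tier II Undertaking: [a baseline site report has been submitted? no] AND [the discharge is to controlled waters? yes] AND [the operation handles listed hazardous substances? yes] → not satisfied.
section 6 — Regulated Undertaking: Exempt Undertaking (section 14)? yes; Accredited Operation (section 13)? yes; not a Tier II Undertaking (section 2)? yes — 3 of 3 hold (need ≥2) → satisfied.
section 10 — Class-B Installation: [the operation releases emissions to air? no] AND [the operation does not involve the combustion of waste? no] → not satisfied.
section 1 — Relevant Activity: [the operation does not involve the combustion of waste? no] OR [the operation handles listed hazardous substances? yes] → satisfied.
section 3 — Listed Activity: [not a Class-B Installation (section 10)? yes] OR [not a Relevant Activity (section 1)? no] → satisfied.
section 11 — Restricted Activity: [not a Restricted Operation (section 4)? yes] AND [not a Regulated Undertaking (section 6)? no] AND [Listed Activity (section 3)? yes] → not satisfied.

Regulated Undertaking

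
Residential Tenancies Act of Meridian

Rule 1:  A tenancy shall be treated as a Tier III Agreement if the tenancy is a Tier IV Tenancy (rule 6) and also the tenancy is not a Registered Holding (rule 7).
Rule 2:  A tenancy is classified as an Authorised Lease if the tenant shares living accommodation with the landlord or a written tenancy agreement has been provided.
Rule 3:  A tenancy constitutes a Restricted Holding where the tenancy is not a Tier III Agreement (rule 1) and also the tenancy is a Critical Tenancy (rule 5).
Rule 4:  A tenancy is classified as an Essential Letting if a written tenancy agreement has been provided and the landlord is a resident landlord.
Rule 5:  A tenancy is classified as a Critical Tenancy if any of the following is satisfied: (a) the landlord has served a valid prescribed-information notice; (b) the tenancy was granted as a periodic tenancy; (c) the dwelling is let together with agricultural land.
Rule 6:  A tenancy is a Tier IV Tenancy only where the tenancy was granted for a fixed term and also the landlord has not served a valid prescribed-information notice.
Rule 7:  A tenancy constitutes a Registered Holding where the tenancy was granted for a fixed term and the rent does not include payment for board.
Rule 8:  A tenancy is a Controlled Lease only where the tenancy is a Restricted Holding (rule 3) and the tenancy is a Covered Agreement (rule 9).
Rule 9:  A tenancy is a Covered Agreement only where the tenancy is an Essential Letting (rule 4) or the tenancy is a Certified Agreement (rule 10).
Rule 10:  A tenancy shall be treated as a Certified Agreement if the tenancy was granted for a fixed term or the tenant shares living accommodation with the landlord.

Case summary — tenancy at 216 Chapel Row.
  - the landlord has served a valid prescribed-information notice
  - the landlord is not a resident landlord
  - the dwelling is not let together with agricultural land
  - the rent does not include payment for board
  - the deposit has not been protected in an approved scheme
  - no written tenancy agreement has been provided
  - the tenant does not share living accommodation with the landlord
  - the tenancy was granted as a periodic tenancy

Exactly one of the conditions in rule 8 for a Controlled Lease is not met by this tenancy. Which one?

rule 6 — Tier IV Tenancy: [the tenancy was granted for a fixed term? no] AND [the landlord has not served a valid prescribed-information notice? no] → not satisfied.
rule 7 — Registered Holding: [the tenancy was granted for a fixed term? no] AND [the rent does not include payment for board? yes] → not satisfied.
rule 1 — Tier III Agreement: [Tier IV Tenancy (rule 6)? no] AND [not a Registered Holding (rule 7)? yes] → not satisfied.
rule 5 — Critical Tenancy: [the landlord has served a valid prescribed-information notice? yes] OR [the tenancy was granted as a periodic tenancy? yes] OR [the dwelling is let together with agricultural land? no] → satisfied.
rule 3 — Restricted Holding: [not a Tier III Agreement (rule 1)? yes] AND [Critical Tenancy (rule 5)? yes] → satisfied.
rule 4 — Essential Letting: [a written tenancy agreement has been provided? no] AND [the landlord is a resident landlord? no] → not satisfied.
rule 10 — Certified Agreement: [the tenancy was granted for a fixed term? no] OR [the tenant shares living accommodation with the landlord? no] → not satisfied.
rule 9 — Covered Agreement: [Essential Letting (rule 4)? no] OR [Certified Agreement (rule 10)? no] → not satisfied.
rule 8 — Controlled Lease: [Restricted Holding (rule 3)? yes] AND [Covered Agreement (rule 9)? no] → not satisfied.

Covered Agreement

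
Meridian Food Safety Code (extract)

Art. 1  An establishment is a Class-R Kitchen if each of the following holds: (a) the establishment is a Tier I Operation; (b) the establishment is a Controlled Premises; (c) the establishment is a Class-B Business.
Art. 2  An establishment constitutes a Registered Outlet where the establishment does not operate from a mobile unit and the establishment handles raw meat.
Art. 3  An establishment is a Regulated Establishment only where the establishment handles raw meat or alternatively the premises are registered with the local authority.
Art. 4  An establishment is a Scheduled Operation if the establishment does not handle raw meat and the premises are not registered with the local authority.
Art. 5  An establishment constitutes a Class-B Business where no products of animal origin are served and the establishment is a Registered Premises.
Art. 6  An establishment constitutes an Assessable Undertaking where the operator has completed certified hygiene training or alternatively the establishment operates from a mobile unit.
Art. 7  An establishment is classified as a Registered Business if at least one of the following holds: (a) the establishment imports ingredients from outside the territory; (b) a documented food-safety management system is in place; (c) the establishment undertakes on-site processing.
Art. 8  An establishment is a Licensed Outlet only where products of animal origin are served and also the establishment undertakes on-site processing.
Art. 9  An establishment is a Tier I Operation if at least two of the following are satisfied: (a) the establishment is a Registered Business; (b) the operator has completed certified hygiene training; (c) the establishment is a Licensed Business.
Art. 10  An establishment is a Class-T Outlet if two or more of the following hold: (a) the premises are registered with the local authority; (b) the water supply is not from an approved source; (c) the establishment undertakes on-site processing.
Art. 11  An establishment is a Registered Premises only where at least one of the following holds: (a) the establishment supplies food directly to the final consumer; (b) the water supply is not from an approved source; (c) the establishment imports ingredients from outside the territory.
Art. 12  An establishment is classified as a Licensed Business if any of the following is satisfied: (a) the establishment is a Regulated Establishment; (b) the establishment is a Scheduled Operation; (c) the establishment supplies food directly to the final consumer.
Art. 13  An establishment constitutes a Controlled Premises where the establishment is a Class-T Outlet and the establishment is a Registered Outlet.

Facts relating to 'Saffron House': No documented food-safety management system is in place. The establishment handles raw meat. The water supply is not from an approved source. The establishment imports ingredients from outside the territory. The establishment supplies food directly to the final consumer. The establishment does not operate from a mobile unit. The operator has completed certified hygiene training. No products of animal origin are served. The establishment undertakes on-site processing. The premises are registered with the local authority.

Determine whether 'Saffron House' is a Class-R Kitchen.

Under article 7: the establishment imports ingredients from outside the territory? yes; or a documented food-safety management system is in place? no; or the establishment undertakes on-site processing? yes. So the establishment is a Registered Business.
Under article 3: the establishment handles raw meat? yes; or the premises are registered with the local authority? yes. So the establishment is a Regulated Establishment.
Under article 4: the establishment does not handle raw meat? no; and the premises are not registered with the local authority? no. So the establishment is not a Scheduled Operation.
Under article 12: Regulated Establishment (article 3)? yes; or Scheduled Operation (article 4)? no; or the establishment supplies food directly to the final consumer? yes. So the establishment is a Licensed Business.
Under article 9: Registered Business (article 7)? yes; the operator has completed certified hygiene training? yes; Licensed Business (article 12)? yes — 3 of 3 hold (need ≥2) → satisfied.
Under article 10: the premises are registered with the local authority? yes; the water supply is not from an approved source? yes; the establishment undertakes on-site processing? yes — 3 of 3 hold (need ≥2) → satisfied.
Under article 2: the establishment does not operate from a mobile unit? yes; and the establishment handles raw meat? yes. So the establishment is a Registered Outlet.
Under article 13: Class-T Outlet (article 10)? yes; and Registered Outlet (article 2)? yes. So the establishment is a Controlled Premises.
Under article 11: the establishment supplies food directly to the final consumer? yes; or the water supply is not from an approved source? yes; or the establishment imports ingredients from outside the territory? yes. So the establishment is a Registered Premises.
Under article 5: no products of animal origin are served? yes; and Registered Premises (article 11)? yes. So the establishment is a Class-B Business.
Under article 1: Tier I Operation (article 9)? yes; and Controlled Premises (article 13)? yes; and Class-B Business (article 5)? yes. So the establishment is a Class-R Kitchen.

Yes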